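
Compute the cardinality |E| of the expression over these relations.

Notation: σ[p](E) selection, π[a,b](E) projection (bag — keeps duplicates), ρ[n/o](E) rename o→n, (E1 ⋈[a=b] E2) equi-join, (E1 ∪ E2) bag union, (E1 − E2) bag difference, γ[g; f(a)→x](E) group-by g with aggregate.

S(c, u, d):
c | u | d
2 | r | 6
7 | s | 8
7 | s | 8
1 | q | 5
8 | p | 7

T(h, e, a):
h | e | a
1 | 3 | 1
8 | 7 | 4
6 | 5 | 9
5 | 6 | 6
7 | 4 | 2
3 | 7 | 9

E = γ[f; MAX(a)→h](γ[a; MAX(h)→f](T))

Stepwise |·|:
  T → 6
  γ[a; MAX(h)→f](T) → 5
  γ[f; MAX(a)→h](γ[a; MAX(h)→f](T)) → 5

|E| = 5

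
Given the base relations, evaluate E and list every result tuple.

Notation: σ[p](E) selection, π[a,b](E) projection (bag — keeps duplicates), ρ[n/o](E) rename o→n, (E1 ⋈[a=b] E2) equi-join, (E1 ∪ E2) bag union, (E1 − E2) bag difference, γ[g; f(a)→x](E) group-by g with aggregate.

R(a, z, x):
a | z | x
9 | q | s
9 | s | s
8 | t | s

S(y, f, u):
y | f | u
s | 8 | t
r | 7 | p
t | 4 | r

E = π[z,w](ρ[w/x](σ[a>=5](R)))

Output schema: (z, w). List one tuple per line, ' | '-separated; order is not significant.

Per-node cardinality:
  R → 3
  σ[a>=5](R) → 3
  ρ[w/x](σ[a>=5](R)) → 3
  π[z,w](ρ[w/x](σ[a>=5](R))) → 3

== RESULT ==
z | w
q | s
s | s
t | s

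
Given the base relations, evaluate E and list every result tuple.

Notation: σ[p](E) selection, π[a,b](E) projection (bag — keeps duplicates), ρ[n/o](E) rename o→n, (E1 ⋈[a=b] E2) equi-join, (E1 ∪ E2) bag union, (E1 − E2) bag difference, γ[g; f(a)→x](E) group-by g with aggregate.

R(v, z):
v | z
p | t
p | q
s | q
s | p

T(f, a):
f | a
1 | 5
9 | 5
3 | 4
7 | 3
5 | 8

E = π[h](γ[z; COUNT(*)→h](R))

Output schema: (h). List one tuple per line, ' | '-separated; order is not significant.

Row counts bottom-up:
  R → 4
  γ[z; COUNT(*)→h](R) → 3
  π[h](γ[z; COUNT(*)→h](R)) → 3

== RESULT ==
h
1
1
2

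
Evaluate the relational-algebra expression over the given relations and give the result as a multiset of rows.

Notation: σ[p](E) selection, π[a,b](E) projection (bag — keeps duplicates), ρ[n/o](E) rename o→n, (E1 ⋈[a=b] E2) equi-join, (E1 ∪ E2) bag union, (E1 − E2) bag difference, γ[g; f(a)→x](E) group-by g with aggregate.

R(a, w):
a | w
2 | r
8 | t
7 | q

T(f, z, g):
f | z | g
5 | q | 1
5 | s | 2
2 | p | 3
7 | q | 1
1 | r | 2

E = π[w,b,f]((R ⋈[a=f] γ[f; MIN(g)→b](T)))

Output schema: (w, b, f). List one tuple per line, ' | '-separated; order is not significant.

Row counts bottom-up:
  R → 3
  T → 5
  γ[f; MIN(g)→b](T) → 4
  (R ⋈[a=f] γ[f; MIN(g)→b](T)) → 2
  π[w,b,f]((R ⋈[a=f] γ[f; MIN(g)→b](T))) → 2

== RESULT ==
w | b | f
q | 1 | 7
r | 3 | 2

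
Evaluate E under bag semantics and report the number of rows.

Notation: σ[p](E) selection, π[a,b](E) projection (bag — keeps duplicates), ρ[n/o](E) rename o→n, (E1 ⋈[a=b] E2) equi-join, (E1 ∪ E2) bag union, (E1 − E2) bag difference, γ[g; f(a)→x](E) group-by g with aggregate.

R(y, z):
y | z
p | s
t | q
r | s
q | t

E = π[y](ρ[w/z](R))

Subexpression sizes:
  R → 4
  ρ[w/z](R) → 4
  π[y](ρ[w/z](R)) → 4

|E| = 4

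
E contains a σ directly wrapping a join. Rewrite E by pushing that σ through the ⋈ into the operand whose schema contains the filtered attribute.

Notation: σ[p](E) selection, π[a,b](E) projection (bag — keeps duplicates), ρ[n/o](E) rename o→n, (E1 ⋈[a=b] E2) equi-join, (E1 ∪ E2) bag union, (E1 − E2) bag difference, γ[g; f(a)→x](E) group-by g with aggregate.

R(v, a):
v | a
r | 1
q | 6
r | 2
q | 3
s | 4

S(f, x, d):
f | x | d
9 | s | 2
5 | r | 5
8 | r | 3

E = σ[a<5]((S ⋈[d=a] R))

σ filters on a, owned by the right side.
E' = (S ⋈[d=a] σ[a<5](R))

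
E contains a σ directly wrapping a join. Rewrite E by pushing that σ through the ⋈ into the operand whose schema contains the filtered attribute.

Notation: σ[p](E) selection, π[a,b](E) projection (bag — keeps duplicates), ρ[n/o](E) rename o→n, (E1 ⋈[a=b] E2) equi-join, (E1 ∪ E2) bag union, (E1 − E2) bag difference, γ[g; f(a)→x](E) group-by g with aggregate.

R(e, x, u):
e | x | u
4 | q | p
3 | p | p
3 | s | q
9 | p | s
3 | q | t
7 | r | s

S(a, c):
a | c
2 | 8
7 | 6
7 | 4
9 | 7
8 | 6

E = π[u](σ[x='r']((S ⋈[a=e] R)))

σ filters on x, owned by the right side.
E' = π[u]((S ⋈[a=e] σ[x='r'](R)))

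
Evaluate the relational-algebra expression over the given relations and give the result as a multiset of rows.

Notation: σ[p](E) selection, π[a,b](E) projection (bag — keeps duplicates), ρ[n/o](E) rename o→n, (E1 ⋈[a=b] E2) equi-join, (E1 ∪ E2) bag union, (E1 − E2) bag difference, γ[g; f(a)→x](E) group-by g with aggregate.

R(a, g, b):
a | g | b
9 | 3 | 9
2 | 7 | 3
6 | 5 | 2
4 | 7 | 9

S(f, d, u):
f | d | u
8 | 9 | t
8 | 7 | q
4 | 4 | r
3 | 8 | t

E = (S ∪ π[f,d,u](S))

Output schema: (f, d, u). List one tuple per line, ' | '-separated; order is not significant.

Stepwise |·|:
  S → 4
  S → 4
  π[f,d,u](S) → 4
  (S ∪ π[f,d,u](S)) → 8

== RESULT ==
f | d | u
3 | 8 | t
3 | 8 | t
4 | 4 | r
4 | 4 | r
8 | 7 | q
8 | 7 | q
8 | 9 | t
8 | 9 | t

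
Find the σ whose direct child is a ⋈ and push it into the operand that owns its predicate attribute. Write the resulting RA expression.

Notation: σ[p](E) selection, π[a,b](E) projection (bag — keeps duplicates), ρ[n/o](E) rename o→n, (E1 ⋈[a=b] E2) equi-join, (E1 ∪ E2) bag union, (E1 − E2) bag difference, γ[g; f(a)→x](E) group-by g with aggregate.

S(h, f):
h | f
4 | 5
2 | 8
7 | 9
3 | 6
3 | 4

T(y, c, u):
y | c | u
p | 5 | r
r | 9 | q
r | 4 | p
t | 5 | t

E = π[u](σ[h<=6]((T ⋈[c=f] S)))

σ filters on h, owned by the right side.
E' = π[u]((T ⋈[c=f] σ[h<=6](S)))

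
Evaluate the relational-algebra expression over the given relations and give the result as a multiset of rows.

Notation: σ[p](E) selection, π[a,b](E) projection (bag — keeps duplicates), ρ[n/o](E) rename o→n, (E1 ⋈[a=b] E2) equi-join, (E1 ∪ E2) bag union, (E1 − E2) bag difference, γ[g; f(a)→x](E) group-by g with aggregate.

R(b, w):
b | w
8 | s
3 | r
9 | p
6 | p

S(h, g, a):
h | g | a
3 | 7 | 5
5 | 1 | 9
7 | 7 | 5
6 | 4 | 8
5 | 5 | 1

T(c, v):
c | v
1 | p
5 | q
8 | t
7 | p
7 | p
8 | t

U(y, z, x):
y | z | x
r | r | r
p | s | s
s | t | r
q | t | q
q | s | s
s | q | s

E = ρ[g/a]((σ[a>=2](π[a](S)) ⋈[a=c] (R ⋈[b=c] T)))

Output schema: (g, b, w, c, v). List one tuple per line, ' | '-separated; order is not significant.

Row counts bottom-up:
  S → 5
  π[a](S) → 5
  σ[a>=2](π[a](S)) → 4
  R → 4
  T → 6
  (R ⋈[b=c] T) → 2
  (σ[a>=2](π[a](S)) ⋈[a=c] (R ⋈[b=c] T)) → 2
  ρ[g/a]((σ[a>=2](π[a](S)) ⋈[a=c] (R ⋈[b=c] T))) → 2

== RESULT ==
g | b | w | c | v
8 | 8 | s | 8 | t
8 | 8 | s | 8 | t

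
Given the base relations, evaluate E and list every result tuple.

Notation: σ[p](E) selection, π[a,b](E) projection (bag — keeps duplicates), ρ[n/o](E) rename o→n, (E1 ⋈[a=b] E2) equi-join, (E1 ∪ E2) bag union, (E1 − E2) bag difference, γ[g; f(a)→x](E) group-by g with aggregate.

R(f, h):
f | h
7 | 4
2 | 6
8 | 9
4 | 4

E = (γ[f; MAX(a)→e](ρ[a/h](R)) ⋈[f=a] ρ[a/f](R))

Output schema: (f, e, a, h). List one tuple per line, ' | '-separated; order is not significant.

Per-node cardinality:
  R → 4
  ρ[a/h](R) → 4
  γ[f; MAX(a)→e](ρ[a/h](R)) → 4
  R → 4
  ρ[a/f](R) → 4
  (γ[f; MAX(a)→e](ρ[a/h](R)) ⋈[f=a] ρ[a/f](R)) → 4

== RESULT ==
f | e | a | h
2 | 6 | 2 | 6
4 | 4 | 4 | 4
7 | 4 | 7 | 4
8 | 9 | 8 | 9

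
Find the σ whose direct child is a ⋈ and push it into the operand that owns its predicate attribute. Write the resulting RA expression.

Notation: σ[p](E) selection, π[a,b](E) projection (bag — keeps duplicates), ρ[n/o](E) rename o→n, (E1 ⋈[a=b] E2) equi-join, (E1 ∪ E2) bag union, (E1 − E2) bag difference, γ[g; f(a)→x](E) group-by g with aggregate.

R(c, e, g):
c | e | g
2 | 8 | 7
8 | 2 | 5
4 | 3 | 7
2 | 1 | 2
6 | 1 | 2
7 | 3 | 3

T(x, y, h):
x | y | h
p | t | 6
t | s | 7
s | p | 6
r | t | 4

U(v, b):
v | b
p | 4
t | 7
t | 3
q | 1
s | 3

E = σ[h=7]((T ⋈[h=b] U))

σ filters on h, owned by the left side.
E' = (σ[h=7](T) ⋈[h=b] U)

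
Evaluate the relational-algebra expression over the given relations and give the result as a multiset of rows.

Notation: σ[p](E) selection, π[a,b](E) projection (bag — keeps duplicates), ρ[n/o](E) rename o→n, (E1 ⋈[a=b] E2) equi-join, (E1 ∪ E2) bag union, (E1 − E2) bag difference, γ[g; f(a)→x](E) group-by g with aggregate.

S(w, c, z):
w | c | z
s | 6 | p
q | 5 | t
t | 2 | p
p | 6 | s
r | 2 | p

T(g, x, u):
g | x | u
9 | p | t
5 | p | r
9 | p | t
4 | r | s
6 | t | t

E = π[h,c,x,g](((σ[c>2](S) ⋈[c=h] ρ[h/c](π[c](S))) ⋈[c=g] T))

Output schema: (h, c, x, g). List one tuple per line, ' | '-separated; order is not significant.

Stepwise |·|:
  S → 5
  σ[c>2](S) → 3
  S → 5
  π[c](S) → 5
  ρ[h/c](π[c](S)) → 5
  (σ[c>2](S) ⋈[c=h] ρ[h/c](π[c](S))) → 5
  T → 5
  ((σ[c>2](S) ⋈[c=h] ρ[h/c](π[c](S))) ⋈[c=g] T) → 5
  π[h,c,x,g](((σ[c>2](S) ⋈[c=h] ρ[h/c](π[c](S))) ⋈[c=g] T)) → 5

== RESULT ==
h | c | x | g
5 | 5 | p | 5
6 | 6 | t | 6
6 | 6 | t | 6
6 | 6 | t | 6
6 | 6 | t | 6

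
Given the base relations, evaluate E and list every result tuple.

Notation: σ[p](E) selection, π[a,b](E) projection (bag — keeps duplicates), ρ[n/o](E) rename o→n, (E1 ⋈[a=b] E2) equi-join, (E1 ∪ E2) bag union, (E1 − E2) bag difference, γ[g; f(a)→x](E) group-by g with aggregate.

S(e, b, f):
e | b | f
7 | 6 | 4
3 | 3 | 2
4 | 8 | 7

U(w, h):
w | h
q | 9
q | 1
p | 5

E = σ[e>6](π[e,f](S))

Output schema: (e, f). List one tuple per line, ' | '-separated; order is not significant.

Row counts bottom-up:
  S → 3
  π[e,f](S) → 3
  σ[e>6](π[e,f](S)) → 1

== RESULT ==
e | f
7 | 4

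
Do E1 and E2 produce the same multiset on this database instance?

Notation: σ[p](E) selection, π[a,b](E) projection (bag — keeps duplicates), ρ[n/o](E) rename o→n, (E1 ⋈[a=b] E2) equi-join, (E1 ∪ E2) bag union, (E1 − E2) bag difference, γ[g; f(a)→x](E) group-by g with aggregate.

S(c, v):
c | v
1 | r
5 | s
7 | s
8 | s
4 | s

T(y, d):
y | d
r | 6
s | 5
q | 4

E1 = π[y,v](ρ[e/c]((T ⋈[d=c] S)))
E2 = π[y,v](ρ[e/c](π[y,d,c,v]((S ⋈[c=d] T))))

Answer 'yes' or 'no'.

E1 stepwise |·|:
  T → 3
  S → 5
  (T ⋈[d=c] S) → 2
  ρ[e/c]((T ⋈[d=c] S)) → 2
  π[y,v](ρ[e/c]((T ⋈[d=c] S))) → 2
E2 stepwise |·|:
  S → 5
  T → 3
  (S ⋈[c=d] T) → 2
  π[y,d,c,v]((S ⋈[c=d] T)) → 2
  ρ[e/c](π[y,d,c,v]((S ⋈[c=d] T))) → 2
  π[y,v](ρ[e/c](π[y,d,c,v]((S ⋈[c=d] T)))) → 2

E1 and E2 produce the same multiset:
y | v
q | s
s | s

yes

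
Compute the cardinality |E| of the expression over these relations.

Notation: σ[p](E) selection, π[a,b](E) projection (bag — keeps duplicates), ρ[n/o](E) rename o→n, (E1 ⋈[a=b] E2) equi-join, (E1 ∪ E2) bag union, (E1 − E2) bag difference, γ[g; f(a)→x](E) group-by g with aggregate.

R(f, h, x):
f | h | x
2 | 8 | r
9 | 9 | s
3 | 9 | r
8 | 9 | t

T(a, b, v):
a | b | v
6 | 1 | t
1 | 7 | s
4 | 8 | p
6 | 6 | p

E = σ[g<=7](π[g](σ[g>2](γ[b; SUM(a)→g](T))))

Row counts bottom-up:
  T → 4
  γ[b; SUM(a)→g](T) → 4
  σ[g>2](γ[b; SUM(a)→g](T)) → 3
  π[g](σ[g>2](γ[b; SUM(a)→g](T))) → 3
  σ[g<=7](π[g](σ[g>2](γ[b; SUM(a)→g](T)))) → 3

|E| = 3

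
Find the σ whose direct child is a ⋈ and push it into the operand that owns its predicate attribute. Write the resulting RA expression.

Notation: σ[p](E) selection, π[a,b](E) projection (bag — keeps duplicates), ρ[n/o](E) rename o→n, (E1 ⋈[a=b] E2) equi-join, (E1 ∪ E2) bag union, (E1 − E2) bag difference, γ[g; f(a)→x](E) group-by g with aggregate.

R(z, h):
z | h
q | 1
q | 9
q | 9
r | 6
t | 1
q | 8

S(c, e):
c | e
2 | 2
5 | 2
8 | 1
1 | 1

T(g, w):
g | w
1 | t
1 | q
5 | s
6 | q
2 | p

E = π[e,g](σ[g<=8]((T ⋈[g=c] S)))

σ filters on g, owned by the left side.
E' = π[e,g]((σ[g<=8](T) ⋈[g=c] S))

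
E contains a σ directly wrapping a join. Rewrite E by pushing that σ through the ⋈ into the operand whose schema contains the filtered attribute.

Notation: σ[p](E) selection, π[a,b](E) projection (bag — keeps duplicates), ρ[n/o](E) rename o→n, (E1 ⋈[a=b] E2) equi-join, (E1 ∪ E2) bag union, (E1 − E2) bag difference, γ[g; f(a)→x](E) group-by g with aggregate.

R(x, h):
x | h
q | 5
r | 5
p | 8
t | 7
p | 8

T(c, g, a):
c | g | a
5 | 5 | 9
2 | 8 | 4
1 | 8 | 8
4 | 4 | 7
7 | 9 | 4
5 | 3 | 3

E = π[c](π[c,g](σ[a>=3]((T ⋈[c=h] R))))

σ filters on a, owned by the left side.
E' = π[c](π[c,g]((σ[a>=3](T) ⋈[c=h] R)))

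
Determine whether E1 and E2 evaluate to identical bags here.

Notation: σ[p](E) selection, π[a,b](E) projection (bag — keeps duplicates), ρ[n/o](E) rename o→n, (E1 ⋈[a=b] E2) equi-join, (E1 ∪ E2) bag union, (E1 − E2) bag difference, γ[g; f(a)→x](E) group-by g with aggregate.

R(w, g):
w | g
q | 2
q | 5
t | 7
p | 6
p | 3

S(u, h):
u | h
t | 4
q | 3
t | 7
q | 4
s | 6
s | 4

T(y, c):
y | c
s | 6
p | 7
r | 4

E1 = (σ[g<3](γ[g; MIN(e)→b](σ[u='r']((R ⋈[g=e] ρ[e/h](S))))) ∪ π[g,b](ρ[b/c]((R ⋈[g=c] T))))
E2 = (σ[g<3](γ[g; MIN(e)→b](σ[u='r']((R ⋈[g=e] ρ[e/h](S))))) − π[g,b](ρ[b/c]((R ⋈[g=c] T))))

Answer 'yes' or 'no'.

E1 per-node cardinality:
  R → 5
  S → 6
  ρ[e/h](S) → 6
  (R ⋈[g=e] ρ[e/h](S)) → 3
  σ[u='r']((R ⋈[g=e] ρ[e/h](S))) → 0
  γ[g; MIN(e)→b](σ[u='r']((R ⋈[g=e] ρ[e/h](S)))) → 0
  σ[g<3](γ[g; MIN(e)→b](σ[u='r']((R ⋈[g=e] ρ[e/h](S))))) → 0
  R → 5
  T → 3
  (R ⋈[g=c] T) → 2
  ρ[b/c]((R ⋈[g=c] T)) → 2
  π[g,b](ρ[b/c]((R ⋈[g=c] T))) → 2
  (σ[g<3](γ[g; MIN(e)→b](σ[u='r']((R ⋈[g=e] ρ[e/h](S))))) ∪ π[g,b](ρ[b/c]((R ⋈[g=c] T)))) → 2
E2 per-node cardinality:
  R → 5
  S → 6
  ρ[e/h](S) → 6
  (R ⋈[g=e] ρ[e/h](S)) → 3
  σ[u='r']((R ⋈[g=e] ρ[e/h](S))) → 0
  γ[g; MIN(e)→b](σ[u='r']((R ⋈[g=e] ρ[e/h](S)))) → 0
  σ[g<3](γ[g; MIN(e)→b](σ[u='r']((R ⋈[g=e] ρ[e/h](S))))) → 0
  R → 5
  T → 3
  (R ⋈[g=c] T) → 2
  ρ[b/c]((R ⋈[g=c] T)) → 2
  π[g,b](ρ[b/c]((R ⋈[g=c] T))) → 2
  (σ[g<3](γ[g; MIN(e)→b](σ[u='r']((R ⋈[g=e] ρ[e/h](S))))) − π[g,b](ρ[b/c]((R ⋈[g=c] T)))) → 0

E1 result:
g | b
6 | 6
7 | 7
E2 result:
g | b
(0 rows)
Witness: (6, 6) appears 1× in E1 but 0× in E2.

no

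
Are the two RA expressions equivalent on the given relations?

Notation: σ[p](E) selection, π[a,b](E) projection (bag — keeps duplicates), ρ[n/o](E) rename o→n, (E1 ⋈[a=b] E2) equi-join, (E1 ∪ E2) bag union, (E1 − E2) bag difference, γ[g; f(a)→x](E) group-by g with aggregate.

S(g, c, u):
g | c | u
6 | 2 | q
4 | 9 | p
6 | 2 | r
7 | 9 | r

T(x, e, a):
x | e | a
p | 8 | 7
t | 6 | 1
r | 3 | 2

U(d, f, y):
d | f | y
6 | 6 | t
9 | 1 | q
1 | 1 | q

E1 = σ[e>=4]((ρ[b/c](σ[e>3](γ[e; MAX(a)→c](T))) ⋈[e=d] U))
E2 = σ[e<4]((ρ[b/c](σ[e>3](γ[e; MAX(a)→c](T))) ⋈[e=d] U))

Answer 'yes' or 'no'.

E1 stepwise |·|:
  T → 3
  γ[e; MAX(a)→c](T) → 3
  σ[e>3](γ[e; MAX(a)→c](T)) → 2
  ρ[b/c](σ[e>3](γ[e; MAX(a)→c](T))) → 2
  U → 3
  (ρ[b/c](σ[e>3](γ[e; MAX(a)→c](T))) ⋈[e=d] U) → 1
  σ[e>=4]((ρ[b/c](σ[e>3](γ[e; MAX(a)→c](T))) ⋈[e=d] U)) → 1
E2 stepwise |·|:
  T → 3
  γ[e; MAX(a)→c](T) → 3
  σ[e>3](γ[e; MAX(a)→c](T)) → 2
  ρ[b/c](σ[e>3](γ[e; MAX(a)→c](T))) → 2
  U → 3
  (ρ[b/c](σ[e>3](γ[e; MAX(a)→c](T))) ⋈[e=d] U) → 1
  σ[e<4]((ρ[b/c](σ[e>3](γ[e; MAX(a)→c](T))) ⋈[e=d] U)) → 0

E1 result:
e | b | d | f | y
6 | 1 | 6 | 6 | t
E2 result:
e | b | d | f | y
(0 rows)
Witness: (6, 1, 6, 6, 't') appears 1× in E1 but 0× in E2.

no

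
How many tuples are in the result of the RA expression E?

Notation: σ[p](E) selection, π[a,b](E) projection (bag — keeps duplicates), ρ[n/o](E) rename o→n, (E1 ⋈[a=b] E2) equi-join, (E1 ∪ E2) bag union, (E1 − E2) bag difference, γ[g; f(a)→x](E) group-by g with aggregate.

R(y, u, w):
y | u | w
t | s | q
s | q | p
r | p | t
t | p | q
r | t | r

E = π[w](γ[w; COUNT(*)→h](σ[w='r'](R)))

Subexpression sizes:
  R → 5
  σ[w='r'](R) → 1
  γ[w; COUNT(*)→h](σ[w='r'](R)) → 1
  π[w](γ[w; COUNT(*)→h](σ[w='r'](R))) → 1

|E| = 1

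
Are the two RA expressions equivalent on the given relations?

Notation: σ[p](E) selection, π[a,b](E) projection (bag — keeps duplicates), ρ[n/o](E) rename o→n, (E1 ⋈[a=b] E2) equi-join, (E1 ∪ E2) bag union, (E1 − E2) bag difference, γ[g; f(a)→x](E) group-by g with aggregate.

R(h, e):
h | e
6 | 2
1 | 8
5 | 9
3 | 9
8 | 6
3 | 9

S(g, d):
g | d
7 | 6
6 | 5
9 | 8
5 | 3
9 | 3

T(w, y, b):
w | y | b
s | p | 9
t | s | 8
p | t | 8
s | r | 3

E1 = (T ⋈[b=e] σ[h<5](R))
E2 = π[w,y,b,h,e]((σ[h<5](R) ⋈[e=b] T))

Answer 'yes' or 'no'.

E1 per-node cardinality:
  T → 4
  R → 6
  σ[h<5](R) → 3
  (T ⋈[b=e] σ[h<5](R)) → 4
E2 per-node cardinality:
  R → 6
  σ[h<5](R) → 3
  T → 4
  (σ[h<5](R) ⋈[e=b] T) → 4
  π[w,y,b,h,e]((σ[h<5](R) ⋈[e=b] T)) → 4

E1 and E2 produce the same multiset:
w | y | b | h | e
p | t | 8 | 1 | 8
s | p | 9 | 3 | 9
s | p | 9 | 3 | 9
t | s | 8 | 1 | 8

yes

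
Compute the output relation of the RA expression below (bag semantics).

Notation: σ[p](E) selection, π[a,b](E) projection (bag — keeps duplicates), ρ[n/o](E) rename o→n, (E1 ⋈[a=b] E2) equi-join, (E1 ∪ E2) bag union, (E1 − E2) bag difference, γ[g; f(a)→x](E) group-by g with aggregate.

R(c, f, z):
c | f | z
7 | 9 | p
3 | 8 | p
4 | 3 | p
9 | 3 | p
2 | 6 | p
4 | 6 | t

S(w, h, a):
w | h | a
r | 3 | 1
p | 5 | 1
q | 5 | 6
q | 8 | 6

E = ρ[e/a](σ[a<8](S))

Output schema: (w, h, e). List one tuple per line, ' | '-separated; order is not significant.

Per-node cardinality:
  S → 4
  σ[a<8](S) → 4
  ρ[e/a](σ[a<8](S)) → 4

== RESULT ==
w | h | e
p | 5 | 1
q | 5 | 6
q | 8 | 6
r | 3 | 1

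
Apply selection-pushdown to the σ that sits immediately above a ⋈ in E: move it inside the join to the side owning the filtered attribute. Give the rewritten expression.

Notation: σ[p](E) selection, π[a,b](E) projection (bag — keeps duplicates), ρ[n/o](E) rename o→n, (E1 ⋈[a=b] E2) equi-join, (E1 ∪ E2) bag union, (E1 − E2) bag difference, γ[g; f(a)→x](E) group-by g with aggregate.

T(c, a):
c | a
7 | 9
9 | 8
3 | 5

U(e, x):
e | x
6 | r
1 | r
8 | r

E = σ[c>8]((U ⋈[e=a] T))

σ filters on c, owned by the right side.
E' = (U ⋈[e=a] σ[c>8](T))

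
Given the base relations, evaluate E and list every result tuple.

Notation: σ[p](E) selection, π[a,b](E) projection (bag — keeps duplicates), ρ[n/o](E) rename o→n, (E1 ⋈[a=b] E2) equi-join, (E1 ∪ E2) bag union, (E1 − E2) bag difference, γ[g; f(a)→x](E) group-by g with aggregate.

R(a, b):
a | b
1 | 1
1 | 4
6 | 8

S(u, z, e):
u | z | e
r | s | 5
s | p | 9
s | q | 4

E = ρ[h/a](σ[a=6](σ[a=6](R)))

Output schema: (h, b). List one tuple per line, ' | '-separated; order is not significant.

Per-node cardinality:
  R → 3
  σ[a=6](R) → 1
  σ[a=6](σ[a=6](R)) → 1
  ρ[h/a](σ[a=6](σ[a=6](R))) → 1

== RESULT ==
h | b
6 | 8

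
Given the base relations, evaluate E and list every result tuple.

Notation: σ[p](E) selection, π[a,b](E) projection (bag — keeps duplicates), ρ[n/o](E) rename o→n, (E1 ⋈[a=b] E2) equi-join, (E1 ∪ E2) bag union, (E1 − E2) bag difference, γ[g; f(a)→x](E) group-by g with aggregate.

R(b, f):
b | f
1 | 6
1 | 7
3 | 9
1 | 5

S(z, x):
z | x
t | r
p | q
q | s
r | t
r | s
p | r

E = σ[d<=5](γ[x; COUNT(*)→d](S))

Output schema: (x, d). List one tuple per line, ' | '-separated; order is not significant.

Per-node cardinality:
  S → 6
  γ[x; COUNT(*)→d](S) → 4
  σ[d<=5](γ[x; COUNT(*)→d](S)) → 4

== RESULT ==
x | d
q | 1
r | 2
s | 2
t | 1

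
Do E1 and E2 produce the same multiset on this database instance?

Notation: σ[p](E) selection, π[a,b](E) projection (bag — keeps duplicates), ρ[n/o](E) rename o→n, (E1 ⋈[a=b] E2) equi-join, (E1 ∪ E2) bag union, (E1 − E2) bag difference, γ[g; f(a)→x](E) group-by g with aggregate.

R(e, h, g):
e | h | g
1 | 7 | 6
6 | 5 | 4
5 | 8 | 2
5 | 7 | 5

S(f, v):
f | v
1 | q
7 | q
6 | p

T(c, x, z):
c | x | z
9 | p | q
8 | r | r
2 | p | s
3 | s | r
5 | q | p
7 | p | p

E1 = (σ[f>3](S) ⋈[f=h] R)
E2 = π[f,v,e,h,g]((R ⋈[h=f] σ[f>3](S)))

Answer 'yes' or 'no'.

E1 row counts bottom-up:
  S → 3
  σ[f>3](S) → 2
  R → 4
  (σ[f>3](S) ⋈[f=h] R) → 2
E2 row counts bottom-up:
  R → 4
  S → 3
  σ[f>3](S) → 2
  (R ⋈[h=f] σ[f>3](S)) → 2
  π[f,v,e,h,g]((R ⋈[h=f] σ[f>3](S))) → 2

E1 and E2 produce the same multiset:
f | v | e | h | g
7 | q | 1 | 7 | 6
7 | q | 5 | 7 | 5

yes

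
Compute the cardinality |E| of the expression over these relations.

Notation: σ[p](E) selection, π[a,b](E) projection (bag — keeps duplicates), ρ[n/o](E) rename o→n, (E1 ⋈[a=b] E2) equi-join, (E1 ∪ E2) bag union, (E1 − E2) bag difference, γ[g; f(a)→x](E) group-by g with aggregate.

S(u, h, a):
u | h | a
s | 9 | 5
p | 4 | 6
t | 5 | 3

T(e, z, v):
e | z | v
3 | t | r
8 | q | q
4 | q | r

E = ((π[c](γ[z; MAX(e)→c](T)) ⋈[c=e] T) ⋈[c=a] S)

Stepwise |·|:
  T → 3
  γ[z; MAX(e)→c](T) → 2
  π[c](γ[z; MAX(e)→c](T)) → 2
  T → 3
  (π[c](γ[z; MAX(e)→c](T)) ⋈[c=e] T) → 2
  S → 3
  ((π[c](γ[z; MAX(e)→c](T)) ⋈[c=e] T) ⋈[c=a] S) → 1

|E| = 1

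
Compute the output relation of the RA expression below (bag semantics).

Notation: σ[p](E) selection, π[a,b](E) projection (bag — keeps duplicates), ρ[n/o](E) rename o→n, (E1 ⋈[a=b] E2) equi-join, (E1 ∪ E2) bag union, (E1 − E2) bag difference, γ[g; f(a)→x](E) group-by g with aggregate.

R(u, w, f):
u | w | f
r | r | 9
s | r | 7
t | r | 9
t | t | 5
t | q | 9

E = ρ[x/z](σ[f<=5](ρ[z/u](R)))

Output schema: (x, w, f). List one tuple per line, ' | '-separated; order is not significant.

Per-node cardinality:
  R → 5
  ρ[z/u](R) → 5
  σ[f<=5](ρ[z/u](R)) → 1
  ρ[x/z](σ[f<=5](ρ[z/u](R))) → 1

== RESULT ==
x | w | f
t | t | 5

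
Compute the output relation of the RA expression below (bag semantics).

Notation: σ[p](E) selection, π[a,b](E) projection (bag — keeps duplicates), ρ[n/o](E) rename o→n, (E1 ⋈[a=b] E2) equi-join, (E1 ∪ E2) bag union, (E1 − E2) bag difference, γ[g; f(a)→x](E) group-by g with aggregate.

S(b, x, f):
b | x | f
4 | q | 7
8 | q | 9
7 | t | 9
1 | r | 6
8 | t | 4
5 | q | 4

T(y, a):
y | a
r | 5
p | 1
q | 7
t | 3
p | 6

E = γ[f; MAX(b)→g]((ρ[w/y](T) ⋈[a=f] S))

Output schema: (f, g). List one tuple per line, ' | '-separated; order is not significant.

Subexpression sizes:
  T → 5
  ρ[w/y](T) → 5
  S → 6
  (ρ[w/y](T) ⋈[a=f] S) → 2
  γ[f; MAX(b)→g]((ρ[w/y](T) ⋈[a=f] S)) → 2

== RESULT ==
f | g
6 | 1
7 | 4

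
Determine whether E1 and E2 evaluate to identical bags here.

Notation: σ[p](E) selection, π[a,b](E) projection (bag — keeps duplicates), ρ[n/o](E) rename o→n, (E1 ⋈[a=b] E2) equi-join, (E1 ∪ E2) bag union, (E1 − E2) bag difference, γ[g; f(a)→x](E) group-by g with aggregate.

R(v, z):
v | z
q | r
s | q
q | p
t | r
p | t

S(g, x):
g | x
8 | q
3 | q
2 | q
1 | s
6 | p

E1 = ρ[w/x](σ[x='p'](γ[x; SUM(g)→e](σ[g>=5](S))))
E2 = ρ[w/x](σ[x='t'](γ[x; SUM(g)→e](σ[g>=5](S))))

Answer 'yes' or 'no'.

E1 per-node cardinality:
  S → 5
  σ[g>=5](S) → 2
  γ[x; SUM(g)→e](σ[g>=5](S)) → 2
  σ[x='p'](γ[x; SUM(g)→e](σ[g>=5](S))) → 1
  ρ[w/x](σ[x='p'](γ[x; SUM(g)→e](σ[g>=5](S)))) → 1
E2 per-node cardinality:
  S → 5
  σ[g>=5](S) → 2
  γ[x; SUM(g)→e](σ[g>=5](S)) → 2
  σ[x='t'](γ[x; SUM(g)→e](σ[g>=5](S))) → 0
  ρ[w/x](σ[x='t'](γ[x; SUM(g)→e](σ[g>=5](S)))) → 0

E1 result:
w | e
p | 6
E2 result:
w | e
(0 rows)
Witness: ('p', 6) appears 1× in E1 but 0× in E2.

no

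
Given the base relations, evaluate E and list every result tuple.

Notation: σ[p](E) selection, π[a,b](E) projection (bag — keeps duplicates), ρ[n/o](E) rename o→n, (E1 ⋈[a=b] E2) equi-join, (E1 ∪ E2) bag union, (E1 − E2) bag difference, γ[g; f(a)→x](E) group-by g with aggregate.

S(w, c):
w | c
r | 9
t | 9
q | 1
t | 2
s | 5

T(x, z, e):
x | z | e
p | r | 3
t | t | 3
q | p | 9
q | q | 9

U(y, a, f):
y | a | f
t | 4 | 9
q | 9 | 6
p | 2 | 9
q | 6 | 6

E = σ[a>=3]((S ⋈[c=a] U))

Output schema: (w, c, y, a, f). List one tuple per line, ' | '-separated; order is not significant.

Stepwise |·|:
  S → 5
  U → 4
  (S ⋈[c=a] U) → 3
  σ[a>=3]((S ⋈[c=a] U)) → 2

== RESULT ==
w | c | y | a | f
r | 9 | q | 9 | 6
t | 9 | q | 9 | 6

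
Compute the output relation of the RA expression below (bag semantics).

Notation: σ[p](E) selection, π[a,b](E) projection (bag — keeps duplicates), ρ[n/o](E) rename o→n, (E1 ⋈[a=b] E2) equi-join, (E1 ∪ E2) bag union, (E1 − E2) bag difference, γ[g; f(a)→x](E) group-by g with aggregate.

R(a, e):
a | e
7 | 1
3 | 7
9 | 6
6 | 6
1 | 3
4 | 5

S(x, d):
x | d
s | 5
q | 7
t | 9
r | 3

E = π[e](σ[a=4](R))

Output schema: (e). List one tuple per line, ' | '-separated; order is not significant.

Stepwise |·|:
  R → 6
  σ[a=4](R) → 1
  π[e](σ[a=4](R)) → 1

== RESULT ==
e
5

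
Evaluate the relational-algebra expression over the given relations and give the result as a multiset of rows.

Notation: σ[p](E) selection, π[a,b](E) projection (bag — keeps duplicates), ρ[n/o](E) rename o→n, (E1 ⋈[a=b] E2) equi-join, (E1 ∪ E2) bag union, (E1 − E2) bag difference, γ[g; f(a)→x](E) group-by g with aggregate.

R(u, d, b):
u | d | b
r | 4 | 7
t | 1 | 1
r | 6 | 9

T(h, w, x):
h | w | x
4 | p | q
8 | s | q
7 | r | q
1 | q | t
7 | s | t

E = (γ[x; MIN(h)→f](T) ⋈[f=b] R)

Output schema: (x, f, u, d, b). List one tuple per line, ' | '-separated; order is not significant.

Stepwise |·|:
  T → 5
  γ[x; MIN(h)→f](T) → 2
  R → 3
  (γ[x; MIN(h)→f](T) ⋈[f=b] R) → 1

== RESULT ==
x | f | u | d | b
t | 1 | t | 1 | 1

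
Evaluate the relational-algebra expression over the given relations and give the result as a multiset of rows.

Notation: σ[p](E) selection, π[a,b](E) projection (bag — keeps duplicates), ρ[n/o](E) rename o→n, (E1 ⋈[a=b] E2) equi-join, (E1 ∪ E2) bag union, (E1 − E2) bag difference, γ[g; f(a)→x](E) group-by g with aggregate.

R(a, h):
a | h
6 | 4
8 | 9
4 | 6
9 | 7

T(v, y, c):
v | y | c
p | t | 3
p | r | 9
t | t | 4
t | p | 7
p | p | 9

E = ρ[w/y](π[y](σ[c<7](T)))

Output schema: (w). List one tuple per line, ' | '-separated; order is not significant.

Stepwise |·|:
  T → 5
  σ[c<7](T) → 2
  π[y](σ[c<7](T)) → 2
  ρ[w/y](π[y](σ[c<7](T))) → 2

== RESULT ==
w
t
t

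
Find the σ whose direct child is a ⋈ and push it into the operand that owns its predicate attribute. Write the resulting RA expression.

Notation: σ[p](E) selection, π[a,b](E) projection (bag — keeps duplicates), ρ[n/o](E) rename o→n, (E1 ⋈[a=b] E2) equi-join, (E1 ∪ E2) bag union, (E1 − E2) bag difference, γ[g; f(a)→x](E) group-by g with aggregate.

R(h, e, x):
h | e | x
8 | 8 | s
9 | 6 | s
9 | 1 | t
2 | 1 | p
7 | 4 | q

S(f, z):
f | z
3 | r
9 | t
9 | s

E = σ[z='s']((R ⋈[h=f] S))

σ filters on z, owned by the right side.
E' = (R ⋈[h=f] σ[z='s'](S))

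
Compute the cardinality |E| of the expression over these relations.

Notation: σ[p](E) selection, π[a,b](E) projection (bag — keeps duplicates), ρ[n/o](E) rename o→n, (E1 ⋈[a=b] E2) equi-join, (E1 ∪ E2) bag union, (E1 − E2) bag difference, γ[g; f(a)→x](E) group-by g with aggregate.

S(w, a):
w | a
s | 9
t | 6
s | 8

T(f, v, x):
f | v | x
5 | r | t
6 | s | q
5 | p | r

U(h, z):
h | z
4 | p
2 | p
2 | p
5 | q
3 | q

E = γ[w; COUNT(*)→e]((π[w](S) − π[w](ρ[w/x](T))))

Stepwise |·|:
  S → 3
  π[w](S) → 3
  T → 3
  ρ[w/x](T) → 3
  π[w](ρ[w/x](T)) → 3
  (π[w](S) − π[w](ρ[w/x](T))) → 2
  γ[w; COUNT(*)→e]((π[w](S) − π[w](ρ[w/x](T)))) → 1

|E| = 1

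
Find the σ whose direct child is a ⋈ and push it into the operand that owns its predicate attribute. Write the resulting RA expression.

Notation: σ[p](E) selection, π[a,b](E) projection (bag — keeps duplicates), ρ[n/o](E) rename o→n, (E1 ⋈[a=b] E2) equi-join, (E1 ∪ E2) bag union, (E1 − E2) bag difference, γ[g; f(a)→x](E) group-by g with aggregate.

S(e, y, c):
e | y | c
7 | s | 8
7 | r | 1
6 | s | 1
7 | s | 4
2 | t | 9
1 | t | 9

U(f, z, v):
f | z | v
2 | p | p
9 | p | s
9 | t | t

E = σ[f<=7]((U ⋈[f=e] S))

σ filters on f, owned by the left side.
E' = (σ[f<=7](U) ⋈[f=e] S)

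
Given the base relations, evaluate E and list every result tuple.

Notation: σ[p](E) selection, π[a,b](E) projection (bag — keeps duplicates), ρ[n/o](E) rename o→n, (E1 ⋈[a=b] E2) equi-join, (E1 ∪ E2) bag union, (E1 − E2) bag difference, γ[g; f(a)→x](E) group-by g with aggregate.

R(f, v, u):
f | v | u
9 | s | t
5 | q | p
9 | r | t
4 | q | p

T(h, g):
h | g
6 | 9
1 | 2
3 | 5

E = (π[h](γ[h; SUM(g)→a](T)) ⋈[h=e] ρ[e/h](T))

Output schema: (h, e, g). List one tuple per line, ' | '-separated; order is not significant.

Subexpression sizes:
  T → 3
  γ[h; SUM(g)→a](T) → 3
  π[h](γ[h; SUM(g)→a](T)) → 3
  T → 3
  ρ[e/h](T) → 3
  (π[h](γ[h; SUM(g)→a](T)) ⋈[h=e] ρ[e/h](T)) → 3

== RESULT ==
h | e | g
1 | 1 | 2
3 | 3 | 5
6 | 6 | 9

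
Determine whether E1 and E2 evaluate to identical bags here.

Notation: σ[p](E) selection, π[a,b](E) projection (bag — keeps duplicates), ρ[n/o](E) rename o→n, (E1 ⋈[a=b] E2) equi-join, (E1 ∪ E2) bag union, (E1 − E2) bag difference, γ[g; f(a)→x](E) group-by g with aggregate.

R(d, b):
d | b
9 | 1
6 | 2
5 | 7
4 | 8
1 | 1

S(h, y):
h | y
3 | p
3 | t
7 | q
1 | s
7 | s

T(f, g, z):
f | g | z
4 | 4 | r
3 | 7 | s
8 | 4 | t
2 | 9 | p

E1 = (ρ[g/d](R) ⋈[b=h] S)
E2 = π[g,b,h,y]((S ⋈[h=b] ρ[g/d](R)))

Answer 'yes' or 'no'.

E1 subexpression sizes:
  R → 5
  ρ[g/d](R) → 5
  S → 5
  (ρ[g/d](R) ⋈[b=h] S) → 4
E2 subexpression sizes:
  S → 5
  R → 5
  ρ[g/d](R) → 5
  (S ⋈[h=b] ρ[g/d](R)) → 4
  π[g,b,h,y]((S ⋈[h=b] ρ[g/d](R))) → 4

E1 and E2 produce the same multiset:
g | b | h | y
1 | 1 | 1 | s
5 | 7 | 7 | q
5 | 7 | 7 | s
9 | 1 | 1 | s

yes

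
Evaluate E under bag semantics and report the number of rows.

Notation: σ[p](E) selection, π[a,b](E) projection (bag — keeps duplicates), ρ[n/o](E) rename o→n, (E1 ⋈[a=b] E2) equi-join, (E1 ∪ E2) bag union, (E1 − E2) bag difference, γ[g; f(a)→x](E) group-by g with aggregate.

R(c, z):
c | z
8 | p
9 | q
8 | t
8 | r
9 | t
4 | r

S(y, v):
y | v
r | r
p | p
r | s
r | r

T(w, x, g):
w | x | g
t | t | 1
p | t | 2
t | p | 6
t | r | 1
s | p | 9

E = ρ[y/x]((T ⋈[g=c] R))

Row counts bottom-up:
  T → 5
  R → 6
  (T ⋈[g=c] R) → 2
  ρ[y/x]((T ⋈[g=c] R)) → 2

|E| = 2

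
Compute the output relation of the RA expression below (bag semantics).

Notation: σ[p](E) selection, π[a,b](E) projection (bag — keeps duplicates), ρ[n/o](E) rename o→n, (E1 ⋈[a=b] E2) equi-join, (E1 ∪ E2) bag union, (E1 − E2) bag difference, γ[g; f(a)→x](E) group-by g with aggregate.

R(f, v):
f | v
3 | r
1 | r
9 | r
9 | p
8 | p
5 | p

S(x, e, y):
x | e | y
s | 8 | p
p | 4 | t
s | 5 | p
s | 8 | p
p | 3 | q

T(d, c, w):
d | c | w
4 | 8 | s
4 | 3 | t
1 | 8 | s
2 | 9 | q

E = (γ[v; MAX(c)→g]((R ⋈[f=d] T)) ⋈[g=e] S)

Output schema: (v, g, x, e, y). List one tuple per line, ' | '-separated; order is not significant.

Row counts bottom-up:
  R → 6
  T → 4
  (R ⋈[f=d] T) → 1
  γ[v; MAX(c)→g]((R ⋈[f=d] T)) → 1
  S → 5
  (γ[v; MAX(c)→g]((R ⋈[f=d] T)) ⋈[g=e] S) → 2

== RESULT ==
v | g | x | e | y
r | 8 | s | 8 | p
r | 8 | s | 8 | p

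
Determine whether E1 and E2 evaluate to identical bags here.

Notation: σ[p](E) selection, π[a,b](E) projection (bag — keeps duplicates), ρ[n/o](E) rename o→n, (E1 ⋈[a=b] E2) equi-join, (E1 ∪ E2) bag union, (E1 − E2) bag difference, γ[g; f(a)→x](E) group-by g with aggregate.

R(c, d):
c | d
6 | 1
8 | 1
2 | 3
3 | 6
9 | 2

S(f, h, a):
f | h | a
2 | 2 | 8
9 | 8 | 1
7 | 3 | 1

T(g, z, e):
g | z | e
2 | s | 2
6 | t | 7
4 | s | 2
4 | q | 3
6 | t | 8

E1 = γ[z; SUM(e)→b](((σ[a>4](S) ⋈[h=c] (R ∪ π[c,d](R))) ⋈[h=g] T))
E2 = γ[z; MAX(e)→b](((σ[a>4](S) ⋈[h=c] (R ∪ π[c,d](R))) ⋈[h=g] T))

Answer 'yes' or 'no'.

E1 subexpression sizes:
  S → 3
  σ[a>4](S) → 1
  R → 5
  R → 5
  π[c,d](R) → 5
  (R ∪ π[c,d](R)) → 10
  (σ[a>4](S) ⋈[h=c] (R ∪ π[c,d](R))) → 2
  T → 5
  ((σ[a>4](S) ⋈[h=c] (R ∪ π[c,d](R))) ⋈[h=g] T) → 2
  γ[z; SUM(e)→b](((σ[a>4](S) ⋈[h=c] (R ∪ π[c,d](R))) ⋈[h=g] T)) → 1
E2 subexpression sizes:
  S → 3
  σ[a>4](S) → 1
  R → 5
  R → 5
  π[c,d](R) → 5
  (R ∪ π[c,d](R)) → 10
  (σ[a>4](S) ⋈[h=c] (R ∪ π[c,d](R))) → 2
  T → 5
  ((σ[a>4](S) ⋈[h=c] (R ∪ π[c,d](R))) ⋈[h=g] T) → 2
  γ[z; MAX(e)→b](((σ[a>4](S) ⋈[h=c] (R ∪ π[c,d](R))) ⋈[h=g] T)) → 1

E1 result:
z | b
s | 4
E2 result:
z | b
s | 2
Witness: ('s', 4) appears 1× in E1 but 0× in E2.

no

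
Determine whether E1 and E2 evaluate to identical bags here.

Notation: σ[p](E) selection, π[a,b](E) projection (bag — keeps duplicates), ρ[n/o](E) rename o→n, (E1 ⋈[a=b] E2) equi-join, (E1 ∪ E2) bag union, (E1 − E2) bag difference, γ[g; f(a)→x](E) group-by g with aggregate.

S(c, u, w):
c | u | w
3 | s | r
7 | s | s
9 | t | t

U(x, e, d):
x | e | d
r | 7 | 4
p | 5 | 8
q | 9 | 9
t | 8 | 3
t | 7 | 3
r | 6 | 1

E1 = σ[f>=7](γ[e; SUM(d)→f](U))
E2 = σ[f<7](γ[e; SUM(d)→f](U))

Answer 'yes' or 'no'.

E1 stepwise |·|:
  U → 6
  γ[e; SUM(d)→f](U) → 5
  σ[f>=7](γ[e; SUM(d)→f](U)) → 3
E2 stepwise |·|:
  U → 6
  γ[e; SUM(d)→f](U) → 5
  σ[f<7](γ[e; SUM(d)→f](U)) → 2

E1 result:
e | f
5 | 8
7 | 7
9 | 9
E2 result:
e | f
6 | 1
8 | 3
Witness: (8, 3) appears 0× in E1 but 1× in E2.

no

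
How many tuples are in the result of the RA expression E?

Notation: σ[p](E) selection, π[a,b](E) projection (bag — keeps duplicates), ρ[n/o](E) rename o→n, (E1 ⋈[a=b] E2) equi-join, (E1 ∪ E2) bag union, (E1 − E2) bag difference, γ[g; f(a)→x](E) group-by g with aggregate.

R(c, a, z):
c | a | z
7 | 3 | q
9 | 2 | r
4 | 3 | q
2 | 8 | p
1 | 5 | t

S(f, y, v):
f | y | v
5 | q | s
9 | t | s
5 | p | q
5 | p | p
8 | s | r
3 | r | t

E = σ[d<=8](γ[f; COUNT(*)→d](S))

Stepwise |·|:
  S → 6
  γ[f; COUNT(*)→d](S) → 4
  σ[d<=8](γ[f; COUNT(*)→d](S)) → 4

|E| = 4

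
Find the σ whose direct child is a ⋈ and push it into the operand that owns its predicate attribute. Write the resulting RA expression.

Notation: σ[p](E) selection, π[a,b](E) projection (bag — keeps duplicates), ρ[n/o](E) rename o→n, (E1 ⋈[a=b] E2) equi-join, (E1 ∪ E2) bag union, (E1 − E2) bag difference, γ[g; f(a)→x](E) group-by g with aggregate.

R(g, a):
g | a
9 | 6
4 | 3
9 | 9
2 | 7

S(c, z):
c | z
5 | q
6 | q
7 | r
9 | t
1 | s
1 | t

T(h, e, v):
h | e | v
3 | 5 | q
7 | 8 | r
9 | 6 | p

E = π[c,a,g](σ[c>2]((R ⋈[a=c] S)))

σ filters on c, owned by the right side.
E' = π[c,a,g]((R ⋈[a=c] σ[c>2](S)))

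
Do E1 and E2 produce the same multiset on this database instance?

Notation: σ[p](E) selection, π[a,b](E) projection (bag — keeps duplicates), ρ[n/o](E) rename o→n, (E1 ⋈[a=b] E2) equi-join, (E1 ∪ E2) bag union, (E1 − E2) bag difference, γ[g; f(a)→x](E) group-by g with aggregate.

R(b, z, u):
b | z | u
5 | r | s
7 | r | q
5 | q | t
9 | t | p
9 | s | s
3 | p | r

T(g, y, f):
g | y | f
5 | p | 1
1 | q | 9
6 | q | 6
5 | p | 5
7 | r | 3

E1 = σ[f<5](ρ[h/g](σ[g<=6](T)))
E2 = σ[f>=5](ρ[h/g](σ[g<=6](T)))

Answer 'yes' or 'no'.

E1 row counts bottom-up:
  T → 5
  σ[g<=6](T) → 4
  ρ[h/g](σ[g<=6](T)) → 4
  σ[f<5](ρ[h/g](σ[g<=6](T))) → 1
E2 row counts bottom-up:
  T → 5
  σ[g<=6](T) → 4
  ρ[h/g](σ[g<=6](T)) → 4
  σ[f>=5](ρ[h/g](σ[g<=6](T))) → 3

E1 result:
h | y | f
5 | p | 1
E2 result:
h | y | f
1 | q | 9
5 | p | 5
6 | q | 6
Witness: (5, 'p', 5) appears 0× in E1 but 1× in E2.

no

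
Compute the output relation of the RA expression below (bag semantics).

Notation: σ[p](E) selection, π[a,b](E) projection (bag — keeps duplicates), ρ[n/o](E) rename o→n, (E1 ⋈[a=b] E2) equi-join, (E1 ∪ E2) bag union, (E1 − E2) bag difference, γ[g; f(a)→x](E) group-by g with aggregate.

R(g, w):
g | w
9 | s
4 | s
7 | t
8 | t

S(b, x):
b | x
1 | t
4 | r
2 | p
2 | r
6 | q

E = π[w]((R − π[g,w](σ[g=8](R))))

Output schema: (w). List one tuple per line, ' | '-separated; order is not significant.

Per-node cardinality:
  R → 4
  R → 4
  σ[g=8](R) → 1
  π[g,w](σ[g=8](R)) → 1
  (R − π[g,w](σ[g=8](R))) → 3
  π[w]((R − π[g,w](σ[g=8](R)))) → 3

== RESULT ==
w
s
s
t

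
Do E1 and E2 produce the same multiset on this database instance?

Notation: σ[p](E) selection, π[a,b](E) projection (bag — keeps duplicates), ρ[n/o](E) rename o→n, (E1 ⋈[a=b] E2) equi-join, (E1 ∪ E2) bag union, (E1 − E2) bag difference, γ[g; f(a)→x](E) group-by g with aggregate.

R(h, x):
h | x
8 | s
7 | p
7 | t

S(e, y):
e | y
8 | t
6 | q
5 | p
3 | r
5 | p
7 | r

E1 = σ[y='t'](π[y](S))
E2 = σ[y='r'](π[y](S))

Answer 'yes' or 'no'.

E1 per-node cardinality:
  S → 6
  π[y](S) → 6
  σ[y='t'](π[y](S)) → 1
E2 per-node cardinality:
  S → 6
  π[y](S) → 6
  σ[y='r'](π[y](S)) → 2

E1 result:
y
t
E2 result:
y
r
r
Witness: ('t',) appears 1× in E1 but 0× in E2.

no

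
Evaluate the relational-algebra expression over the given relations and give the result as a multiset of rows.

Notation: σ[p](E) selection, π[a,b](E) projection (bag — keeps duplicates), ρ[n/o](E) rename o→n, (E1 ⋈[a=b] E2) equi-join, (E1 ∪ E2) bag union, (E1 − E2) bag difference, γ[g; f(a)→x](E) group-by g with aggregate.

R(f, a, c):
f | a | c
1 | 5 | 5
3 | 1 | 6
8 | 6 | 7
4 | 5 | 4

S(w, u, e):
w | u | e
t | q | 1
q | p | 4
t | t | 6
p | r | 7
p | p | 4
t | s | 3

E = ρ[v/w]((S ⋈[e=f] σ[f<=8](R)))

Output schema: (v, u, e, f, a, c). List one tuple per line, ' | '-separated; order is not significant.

Stepwise |·|:
  S → 6
  R → 4
  σ[f<=8](R) → 4
  (S ⋈[e=f] σ[f<=8](R)) → 4
  ρ[v/w]((S ⋈[e=f] σ[f<=8](R))) → 4

== RESULT ==
v | u | e | f | a | c
p | p | 4 | 4 | 5 | 4
q | p | 4 | 4 | 5 | 4
t | q | 1 | 1 | 5 | 5
t | s | 3 | 3 | 1 | 6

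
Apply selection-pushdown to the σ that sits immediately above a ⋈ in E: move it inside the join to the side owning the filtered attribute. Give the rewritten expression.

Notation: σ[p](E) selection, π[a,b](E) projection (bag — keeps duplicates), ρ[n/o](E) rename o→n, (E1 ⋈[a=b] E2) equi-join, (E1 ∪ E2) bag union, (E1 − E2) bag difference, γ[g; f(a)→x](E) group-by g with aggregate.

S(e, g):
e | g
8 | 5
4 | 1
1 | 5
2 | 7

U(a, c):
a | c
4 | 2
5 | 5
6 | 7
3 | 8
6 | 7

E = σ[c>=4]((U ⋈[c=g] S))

σ filters on c, owned by the left side.
E' = (σ[c>=4](U) ⋈[c=g] S)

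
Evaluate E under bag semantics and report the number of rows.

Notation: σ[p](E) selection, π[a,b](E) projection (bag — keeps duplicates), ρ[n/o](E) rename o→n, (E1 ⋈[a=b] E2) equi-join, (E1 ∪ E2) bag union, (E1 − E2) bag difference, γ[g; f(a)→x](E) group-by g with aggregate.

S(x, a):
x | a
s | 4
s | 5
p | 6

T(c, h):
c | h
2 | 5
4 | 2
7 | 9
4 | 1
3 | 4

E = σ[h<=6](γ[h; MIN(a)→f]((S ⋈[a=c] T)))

Per-node cardinality:
  S → 3
  T → 5
  (S ⋈[a=c] T) → 2
  γ[h; MIN(a)→f]((S ⋈[a=c] T)) → 2
  σ[h<=6](γ[h; MIN(a)→f]((S ⋈[a=c] T))) → 2

|E| = 2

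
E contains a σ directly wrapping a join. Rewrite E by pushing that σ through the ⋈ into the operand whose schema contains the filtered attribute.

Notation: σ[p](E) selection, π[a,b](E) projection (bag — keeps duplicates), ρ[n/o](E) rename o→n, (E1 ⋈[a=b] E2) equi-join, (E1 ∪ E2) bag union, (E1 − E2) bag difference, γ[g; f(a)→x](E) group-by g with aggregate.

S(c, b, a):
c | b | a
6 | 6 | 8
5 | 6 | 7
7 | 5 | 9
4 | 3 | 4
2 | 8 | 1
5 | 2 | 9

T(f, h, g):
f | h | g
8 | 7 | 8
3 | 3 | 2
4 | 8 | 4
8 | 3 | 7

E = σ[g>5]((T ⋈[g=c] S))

σ filters on g, owned by the left side.
E' = (σ[g>5](T) ⋈[g=c] S)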